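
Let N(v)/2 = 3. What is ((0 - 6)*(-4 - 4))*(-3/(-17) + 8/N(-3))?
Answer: 1232/17 ≈ 72.471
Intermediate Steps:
N(v) = 6 (N(v) = 2*3 = 6)
((0 - 6)*(-4 - 4))*(-3/(-17) + 8/N(-3)) = ((0 - 6)*(-4 - 4))*(-3/(-17) + 8/6) = (-6*(-8))*(-3*(-1/17) + 8*(1/6)) = 48*(3/17 + 4/3) = 48*(77/51) = 1232/17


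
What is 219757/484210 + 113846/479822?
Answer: 80284807457/116167305310 ≈ 0.69111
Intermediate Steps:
219757/484210 + 113846/479822 = 219757*(1/484210) + 113846*(1/479822) = 219757/484210 + 56923/239911 = 80284807457/116167305310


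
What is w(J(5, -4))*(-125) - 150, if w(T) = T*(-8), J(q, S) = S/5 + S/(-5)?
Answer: -150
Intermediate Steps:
J(q, S) = 0 (J(q, S) = S*(⅕) + S*(-⅕) = S/5 - S/5 = 0)
w(T) = -8*T
w(J(5, -4))*(-125) - 150 = -8*0*(-125) - 150 = 0*(-125) - 150 = 0 - 150 = -150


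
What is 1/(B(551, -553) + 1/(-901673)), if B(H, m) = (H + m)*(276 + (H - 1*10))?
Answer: -901673/1473333683 ≈ -0.00061200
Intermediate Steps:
B(H, m) = (266 + H)*(H + m) (B(H, m) = (H + m)*(276 + (H - 10)) = (H + m)*(276 + (-10 + H)) = (H + m)*(266 + H) = (266 + H)*(H + m))
1/(B(551, -553) + 1/(-901673)) = 1/((551² + 266*551 + 266*(-553) + 551*(-553)) + 1/(-901673)) = 1/((303601 + 146566 - 147098 - 304703) - 1/901673) = 1/(-1634 - 1/901673) = 1/(-1473333683/901673) = -901673/1473333683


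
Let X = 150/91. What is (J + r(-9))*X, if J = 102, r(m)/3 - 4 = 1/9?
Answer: 2450/13 ≈ 188.46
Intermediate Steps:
r(m) = 37/3 (r(m) = 12 + 3/9 = 12 + 3*(⅑) = 12 + ⅓ = 37/3)
X = 150/91 (X = 150*(1/91) = 150/91 ≈ 1.6484)
(J + r(-9))*X = (102 + 37/3)*(150/91) = (343/3)*(150/91) = 2450/13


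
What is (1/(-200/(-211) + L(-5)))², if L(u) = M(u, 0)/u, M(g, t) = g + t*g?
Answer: 44521/168921 ≈ 0.26356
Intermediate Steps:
M(g, t) = g + g*t
L(u) = 1 (L(u) = (u*(1 + 0))/u = (u*1)/u = u/u = 1)
(1/(-200/(-211) + L(-5)))² = (1/(-200/(-211) + 1))² = (1/(-200*(-1/211) + 1))² = (1/(200/211 + 1))² = (1/(411/211))² = (211/411)² = 44521/168921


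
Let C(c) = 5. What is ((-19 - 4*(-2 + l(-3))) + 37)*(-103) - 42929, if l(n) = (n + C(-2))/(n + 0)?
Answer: -137645/3 ≈ -45882.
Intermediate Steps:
l(n) = (5 + n)/n (l(n) = (n + 5)/(n + 0) = (5 + n)/n)
((-19 - 4*(-2 + l(-3))) + 37)*(-103) - 42929 = ((-19 - 4*(-2 + (5 - 3)/(-3))) + 37)*(-103) - 42929 = ((-19 - 4*(-2 - 1/3*2)) + 37)*(-103) - 42929 = ((-19 - 4*(-2 - 2/3)) + 37)*(-103) - 42929 = ((-19 - 4*(-8)/3) + 37)*(-103) - 42929 = ((-19 - 1*(-32/3)) + 37)*(-103) - 42929 = ((-19 + 32/3) + 37)*(-103) - 42929 = (-25/3 + 37)*(-103) - 42929 = (86/3)*(-103) - 42929 = -8858/3 - 42929 = -137645/3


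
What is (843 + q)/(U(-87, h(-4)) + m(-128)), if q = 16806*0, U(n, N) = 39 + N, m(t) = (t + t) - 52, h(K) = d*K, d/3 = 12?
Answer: -843/413 ≈ -2.0412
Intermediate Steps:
d = 36 (d = 3*12 = 36)
h(K) = 36*K
m(t) = -52 + 2*t (m(t) = 2*t - 52 = -52 + 2*t)
q = 0
(843 + q)/(U(-87, h(-4)) + m(-128)) = (843 + 0)/((39 + 36*(-4)) + (-52 + 2*(-128))) = 843/((39 - 144) + (-52 - 256)) = 843/(-105 - 308) = 843/(-413) = 843*(-1/413) = -843/413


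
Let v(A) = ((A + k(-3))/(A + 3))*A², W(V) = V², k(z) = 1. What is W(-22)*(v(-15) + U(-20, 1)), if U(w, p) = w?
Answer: 117370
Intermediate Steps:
v(A) = A²*(1 + A)/(3 + A) (v(A) = ((A + 1)/(A + 3))*A² = ((1 + A)/(3 + A))*A² = A²*(1 + A)/(3 + A))
W(-22)*(v(-15) + U(-20, 1)) = (-22)²*((-15)²*(1 - 15)/(3 - 15) - 20) = 484*(225*(-14)/(-12) - 20) = 484*(225*(-1/12)*(-14) - 20) = 484*(525/2 - 20) = 484*(485/2) = 117370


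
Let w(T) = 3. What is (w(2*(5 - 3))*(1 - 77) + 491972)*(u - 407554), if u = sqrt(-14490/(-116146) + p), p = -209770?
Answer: -200412234176 + 491744*I*sqrt(707443309485445)/58073 ≈ -2.0041e+11 + 2.2522e+8*I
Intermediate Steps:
u = I*sqrt(707443309485445)/58073 (u = sqrt(-14490/(-116146) - 209770) = sqrt(-14490*(-1/116146) - 209770) = sqrt(7245/58073 - 209770) = sqrt(-12181965965/58073) = I*sqrt(707443309485445)/58073 ≈ 458.01*I)
(w(2*(5 - 3))*(1 - 77) + 491972)*(u - 407554) = (3*(1 - 77) + 491972)*(I*sqrt(707443309485445)/58073 - 407554) = (3*(-76) + 491972)*(-407554 + I*sqrt(707443309485445)/58073) = (-228 + 491972)*(-407554 + I*sqrt(707443309485445)/58073) = 491744*(-407554 + I*sqrt(707443309485445)/58073) = -200412234176 + 491744*I*sqrt(707443309485445)/58073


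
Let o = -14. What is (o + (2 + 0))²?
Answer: 144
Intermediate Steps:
(o + (2 + 0))² = (-14 + (2 + 0))² = (-14 + 2)² = (-12)² = 144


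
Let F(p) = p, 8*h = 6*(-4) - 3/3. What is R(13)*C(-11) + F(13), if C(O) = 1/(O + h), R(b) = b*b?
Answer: 117/113 ≈ 1.0354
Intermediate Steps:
R(b) = b²
h = -25/8 (h = (6*(-4) - 3/3)/8 = (-24 - 3*⅓)/8 = (-24 - 1)/8 = (⅛)*(-25) = -25/8 ≈ -3.1250)
C(O) = 1/(-25/8 + O) (C(O) = 1/(O - 25/8) = 1/(-25/8 + O))
R(13)*C(-11) + F(13) = 13²*(8/(-25 + 8*(-11))) + 13 = 169*(8/(-25 - 88)) + 13 = 169*(8/(-113)) + 13 = 169*(8*(-1/113)) + 13 = 169*(-8/113) + 13 = -1352/113 + 13 = 117/113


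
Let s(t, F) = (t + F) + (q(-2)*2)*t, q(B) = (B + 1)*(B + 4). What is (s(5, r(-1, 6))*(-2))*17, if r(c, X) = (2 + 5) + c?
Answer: 306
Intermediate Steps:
q(B) = (1 + B)*(4 + B)
r(c, X) = 7 + c
s(t, F) = F - 3*t (s(t, F) = (t + F) + ((4 + (-2)**2 + 5*(-2))*2)*t = (F + t) + ((4 + 4 - 10)*2)*t = (F + t) + (-2*2)*t = (F + t) - 4*t = F - 3*t)
(s(5, r(-1, 6))*(-2))*17 = (((7 - 1) - 3*5)*(-2))*17 = ((6 - 15)*(-2))*17 = -9*(-2)*17 = 18*17 = 306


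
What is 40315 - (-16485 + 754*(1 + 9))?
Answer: 49260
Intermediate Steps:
40315 - (-16485 + 754*(1 + 9)) = 40315 - (-16485 + 754*10) = 40315 - (-16485 + 7540) = 40315 - 1*(-8945) = 40315 + 8945 = 49260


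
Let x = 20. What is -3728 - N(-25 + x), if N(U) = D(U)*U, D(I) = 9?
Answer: -3683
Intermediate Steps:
N(U) = 9*U
-3728 - N(-25 + x) = -3728 - 9*(-25 + 20) = -3728 - 9*(-5) = -3728 - 1*(-45) = -3728 + 45 = -3683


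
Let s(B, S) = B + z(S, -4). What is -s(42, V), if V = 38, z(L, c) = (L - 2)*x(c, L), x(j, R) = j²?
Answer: -618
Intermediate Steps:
z(L, c) = c²*(-2 + L) (z(L, c) = (L - 2)*c² = (-2 + L)*c² = c²*(-2 + L))
s(B, S) = -32 + B + 16*S (s(B, S) = B + (-4)²*(-2 + S) = B + 16*(-2 + S) = B + (-32 + 16*S) = -32 + B + 16*S)
-s(42, V) = -(-32 + 42 + 16*38) = -(-32 + 42 + 608) = -1*618 = -618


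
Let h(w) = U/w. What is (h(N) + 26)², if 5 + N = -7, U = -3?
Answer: 11025/16 ≈ 689.06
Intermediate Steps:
N = -12 (N = -5 - 7 = -12)
h(w) = -3/w
(h(N) + 26)² = (-3/(-12) + 26)² = (-3*(-1/12) + 26)² = (¼ + 26)² = (105/4)² = 11025/16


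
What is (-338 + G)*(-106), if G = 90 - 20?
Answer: 28408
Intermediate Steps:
G = 70
(-338 + G)*(-106) = (-338 + 70)*(-106) = -268*(-106) = 28408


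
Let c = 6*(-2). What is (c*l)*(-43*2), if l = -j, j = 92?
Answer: -94944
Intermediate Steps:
c = -12
l = -92 (l = -1*92 = -92)
(c*l)*(-43*2) = (-12*(-92))*(-43*2) = 1104*(-86) = -94944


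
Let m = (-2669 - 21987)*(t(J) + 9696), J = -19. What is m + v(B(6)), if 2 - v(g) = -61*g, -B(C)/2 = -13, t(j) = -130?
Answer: -235857708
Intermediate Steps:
B(C) = 26 (B(C) = -2*(-13) = 26)
v(g) = 2 + 61*g (v(g) = 2 - (-61)*g = 2 + 61*g)
m = -235859296 (m = (-2669 - 21987)*(-130 + 9696) = -24656*9566 = -235859296)
m + v(B(6)) = -235859296 + (2 + 61*26) = -235859296 + (2 + 1586) = -235859296 + 1588 = -235857708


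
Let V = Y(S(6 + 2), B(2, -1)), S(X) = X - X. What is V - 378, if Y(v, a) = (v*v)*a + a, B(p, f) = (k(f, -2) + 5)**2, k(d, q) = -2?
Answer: -369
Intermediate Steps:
S(X) = 0
B(p, f) = 9 (B(p, f) = (-2 + 5)**2 = 3**2 = 9)
Y(v, a) = a + a*v**2 (Y(v, a) = v**2*a + a = a*v**2 + a = a + a*v**2)
V = 9 (V = 9*(1 + 0**2) = 9*(1 + 0) = 9*1 = 9)
V - 378 = 9 - 378 = -369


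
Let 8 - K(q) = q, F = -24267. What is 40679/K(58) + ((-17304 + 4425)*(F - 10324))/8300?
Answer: 17549791/332 ≈ 52861.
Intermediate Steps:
K(q) = 8 - q
40679/K(58) + ((-17304 + 4425)*(F - 10324))/8300 = 40679/(8 - 1*58) + ((-17304 + 4425)*(-24267 - 10324))/8300 = 40679/(8 - 58) - 12879*(-34591)*(1/8300) = 40679/(-50) + 445497489*(1/8300) = 40679*(-1/50) + 445497489/8300 = -40679/50 + 445497489/8300 = 17549791/332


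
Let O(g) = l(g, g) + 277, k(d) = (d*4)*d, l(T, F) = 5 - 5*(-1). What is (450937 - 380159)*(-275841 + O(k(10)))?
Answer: -19503161012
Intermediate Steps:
l(T, F) = 10 (l(T, F) = 5 + 5 = 10)
k(d) = 4*d² (k(d) = (4*d)*d = 4*d²)
O(g) = 287 (O(g) = 10 + 277 = 287)
(450937 - 380159)*(-275841 + O(k(10))) = (450937 - 380159)*(-275841 + 287) = 70778*(-275554) = -19503161012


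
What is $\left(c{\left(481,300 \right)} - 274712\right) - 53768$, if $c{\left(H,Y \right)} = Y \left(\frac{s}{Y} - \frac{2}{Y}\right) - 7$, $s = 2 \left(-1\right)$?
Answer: $-328491$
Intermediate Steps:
$s = -2$
$c{\left(H,Y \right)} = -11$ ($c{\left(H,Y \right)} = Y \left(- \frac{2}{Y} - \frac{2}{Y}\right) - 7 = Y \left(- \frac{4}{Y}\right) - 7 = -4 - 7 = -11$)
$\left(c{\left(481,300 \right)} - 274712\right) - 53768 = \left(-11 - 274712\right) - 53768 = -274723 - 53768 = -328491$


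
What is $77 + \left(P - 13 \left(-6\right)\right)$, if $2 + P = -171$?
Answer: $-18$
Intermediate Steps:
$P = -173$ ($P = -2 - 171 = -173$)
$77 + \left(P - 13 \left(-6\right)\right) = 77 - \left(173 + 13 \left(-6\right)\right) = 77 - 95 = -18$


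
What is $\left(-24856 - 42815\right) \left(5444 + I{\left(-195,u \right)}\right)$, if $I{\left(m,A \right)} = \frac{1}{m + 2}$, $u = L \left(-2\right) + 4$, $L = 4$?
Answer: $- \frac{71101310661}{193} \approx -3.684 \cdot 10^{8}$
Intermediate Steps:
$u = -4$ ($u = 4 \left(-2\right) + 4 = -8 + 4 = -4$)
$I{\left(m,A \right)} = \frac{1}{2 + m}$
$\left(-24856 - 42815\right) \left(5444 + I{\left(-195,u \right)}\right) = \left(-24856 - 42815\right) \left(5444 + \frac{1}{2 - 195}\right) = - 67671 \left(5444 + \frac{1}{-193}\right) = - 67671 \left(5444 - \frac{1}{193}\right) = \left(-67671\right) \frac{1050691}{193} = - \frac{71101310661}{193}$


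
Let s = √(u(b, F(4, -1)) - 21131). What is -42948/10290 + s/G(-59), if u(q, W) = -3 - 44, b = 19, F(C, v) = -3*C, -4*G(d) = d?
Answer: -7158/1715 + 4*I*√21178/59 ≈ -4.1738 + 9.8662*I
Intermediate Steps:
G(d) = -d/4
u(q, W) = -47
s = I*√21178 (s = √(-47 - 21131) = √(-21178) = I*√21178 ≈ 145.53*I)
-42948/10290 + s/G(-59) = -42948/10290 + (I*√21178)/((-¼*(-59))) = -42948*1/10290 + (I*√21178)/(59/4) = -7158/1715 + (I*√21178)*(4/59) = -7158/1715 + 4*I*√21178/59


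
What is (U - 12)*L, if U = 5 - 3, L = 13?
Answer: -130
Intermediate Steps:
U = 2
(U - 12)*L = (2 - 12)*13 = -10*13 = -130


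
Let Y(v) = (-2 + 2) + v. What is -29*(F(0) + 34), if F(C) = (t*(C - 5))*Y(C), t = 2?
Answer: -986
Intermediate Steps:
Y(v) = v (Y(v) = 0 + v = v)
F(C) = C*(-10 + 2*C) (F(C) = (2*(C - 5))*C = (2*(-5 + C))*C = (-10 + 2*C)*C = C*(-10 + 2*C))
-29*(F(0) + 34) = -29*(2*0*(-5 + 0) + 34) = -29*(2*0*(-5) + 34) = -29*(0 + 34) = -29*34 = -986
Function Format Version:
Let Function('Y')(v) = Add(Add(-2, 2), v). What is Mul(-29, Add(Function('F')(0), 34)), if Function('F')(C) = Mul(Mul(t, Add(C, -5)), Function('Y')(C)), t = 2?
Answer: -986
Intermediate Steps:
Function('Y')(v) = v (Function('Y')(v) = Add(0, v) = v)
Function('F')(C) = Mul(C, Add(-10, Mul(2, C))) (Function('F')(C) = Mul(Mul(2, Add(C, -5)), C) = Mul(Mul(2, Add(-5, C)), C) = Mul(Add(-10, Mul(2, C)), C) = Mul(C, Add(-10, Mul(2, C))))
Mul(-29, Add(Function('F')(0), 34)) = Mul(-29, Add(Mul(2, 0, Add(-5, 0)), 34)) = Mul(-29, Add(Mul(2, 0, -5), 34)) = Mul(-29, Add(0, 34)) = Mul(-29, 34) = -986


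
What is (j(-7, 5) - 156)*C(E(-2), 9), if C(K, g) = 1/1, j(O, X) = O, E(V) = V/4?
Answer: -163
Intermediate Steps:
E(V) = V/4 (E(V) = V*(¼) = V/4)
C(K, g) = 1
(j(-7, 5) - 156)*C(E(-2), 9) = (-7 - 156)*1 = -163*1 = -163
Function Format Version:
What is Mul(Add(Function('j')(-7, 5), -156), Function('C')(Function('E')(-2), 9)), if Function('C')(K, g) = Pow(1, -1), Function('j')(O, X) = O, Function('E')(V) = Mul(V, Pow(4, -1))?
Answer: -163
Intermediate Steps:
Function('E')(V) = Mul(Rational(1, 4), V) (Function('E')(V) = Mul(V, Rational(1, 4)) = Mul(Rational(1, 4), V))
Function('C')(K, g) = 1
Mul(Add(Function('j')(-7, 5), -156), Function('C')(Function('E')(-2), 9)) = Mul(Add(-7, -156), 1) = Mul(-163, 1) = -163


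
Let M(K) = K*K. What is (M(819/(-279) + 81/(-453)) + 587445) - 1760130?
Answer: -25695380930201/21911761 ≈ -1.1727e+6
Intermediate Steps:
M(K) = K²
(M(819/(-279) + 81/(-453)) + 587445) - 1760130 = ((819/(-279) + 81/(-453))² + 587445) - 1760130 = ((819*(-1/279) + 81*(-1/453))² + 587445) - 1760130 = ((-91/31 - 27/151)² + 587445) - 1760130 = ((-14578/4681)² + 587445) - 1760130 = (212518084/21911761 + 587445) - 1760130 = 12872166958729/21911761 - 1760130 = -25695380930201/21911761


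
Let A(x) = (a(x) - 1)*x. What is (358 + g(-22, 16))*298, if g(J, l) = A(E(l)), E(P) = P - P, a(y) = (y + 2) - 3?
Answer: 106684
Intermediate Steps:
a(y) = -1 + y (a(y) = (2 + y) - 3 = -1 + y)
E(P) = 0
A(x) = x*(-2 + x) (A(x) = ((-1 + x) - 1)*x = (-2 + x)*x = x*(-2 + x))
g(J, l) = 0 (g(J, l) = 0*(-2 + 0) = 0*(-2) = 0)
(358 + g(-22, 16))*298 = (358 + 0)*298 = 358*298 = 106684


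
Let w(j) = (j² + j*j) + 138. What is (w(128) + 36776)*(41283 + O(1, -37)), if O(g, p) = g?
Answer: 2876751688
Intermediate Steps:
w(j) = 138 + 2*j² (w(j) = (j² + j²) + 138 = 2*j² + 138 = 138 + 2*j²)
(w(128) + 36776)*(41283 + O(1, -37)) = ((138 + 2*128²) + 36776)*(41283 + 1) = ((138 + 2*16384) + 36776)*41284 = ((138 + 32768) + 36776)*41284 = (32906 + 36776)*41284 = 69682*41284 = 2876751688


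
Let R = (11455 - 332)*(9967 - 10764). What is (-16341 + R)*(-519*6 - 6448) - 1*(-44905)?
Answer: 84923723969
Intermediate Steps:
R = -8865031 (R = 11123*(-797) = -8865031)
(-16341 + R)*(-519*6 - 6448) - 1*(-44905) = (-16341 - 8865031)*(-519*6 - 6448) - 1*(-44905) = -8881372*(-3114 - 6448) + 44905 = -8881372*(-9562) + 44905 = 84923679064 + 44905 = 84923723969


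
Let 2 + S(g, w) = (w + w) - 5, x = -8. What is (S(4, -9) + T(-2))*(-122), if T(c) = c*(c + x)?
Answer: 610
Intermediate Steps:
S(g, w) = -7 + 2*w (S(g, w) = -2 + ((w + w) - 5) = -2 + (2*w - 5) = -2 + (-5 + 2*w) = -7 + 2*w)
T(c) = c*(-8 + c) (T(c) = c*(c - 8) = c*(-8 + c))
(S(4, -9) + T(-2))*(-122) = ((-7 + 2*(-9)) - 2*(-8 - 2))*(-122) = ((-7 - 18) - 2*(-10))*(-122) = (-25 + 20)*(-122) = -5*(-122) = 610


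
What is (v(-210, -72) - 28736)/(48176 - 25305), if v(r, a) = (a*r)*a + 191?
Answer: -1117185/22871 ≈ -48.847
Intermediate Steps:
v(r, a) = 191 + r*a² (v(r, a) = r*a² + 191 = 191 + r*a²)
(v(-210, -72) - 28736)/(48176 - 25305) = ((191 - 210*(-72)²) - 28736)/(48176 - 25305) = ((191 - 210*5184) - 28736)/22871 = ((191 - 1088640) - 28736)*(1/22871) = (-1088449 - 28736)*(1/22871) = -1117185*1/22871 = -1117185/22871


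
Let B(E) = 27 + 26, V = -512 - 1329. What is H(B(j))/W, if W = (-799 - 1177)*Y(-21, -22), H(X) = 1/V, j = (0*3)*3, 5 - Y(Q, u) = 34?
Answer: -1/105496664 ≈ -9.4790e-9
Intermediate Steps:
Y(Q, u) = -29 (Y(Q, u) = 5 - 1*34 = 5 - 34 = -29)
V = -1841
j = 0 (j = 0*3 = 0)
B(E) = 53
H(X) = -1/1841 (H(X) = 1/(-1841) = -1/1841)
W = 57304 (W = (-799 - 1177)*(-29) = -1976*(-29) = 57304)
H(B(j))/W = -1/1841/57304 = -1/1841*1/57304 = -1/105496664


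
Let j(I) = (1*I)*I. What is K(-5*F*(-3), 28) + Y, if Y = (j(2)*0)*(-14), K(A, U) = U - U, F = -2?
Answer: 0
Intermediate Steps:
j(I) = I² (j(I) = I*I = I²)
K(A, U) = 0
Y = 0 (Y = (2²*0)*(-14) = (4*0)*(-14) = 0*(-14) = 0)
K(-5*F*(-3), 28) + Y = 0 + 0 = 0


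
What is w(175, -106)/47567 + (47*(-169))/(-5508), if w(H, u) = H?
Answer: 378788581/261999036 ≈ 1.4458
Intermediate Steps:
w(175, -106)/47567 + (47*(-169))/(-5508) = 175/47567 + (47*(-169))/(-5508) = 175*(1/47567) - 7943*(-1/5508) = 175/47567 + 7943/5508 = 378788581/261999036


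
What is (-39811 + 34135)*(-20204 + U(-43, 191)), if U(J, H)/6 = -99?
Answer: 118049448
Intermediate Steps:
U(J, H) = -594 (U(J, H) = 6*(-99) = -594)
(-39811 + 34135)*(-20204 + U(-43, 191)) = (-39811 + 34135)*(-20204 - 594) = -5676*(-20798) = 118049448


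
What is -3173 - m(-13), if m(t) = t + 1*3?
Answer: -3163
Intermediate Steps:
m(t) = 3 + t (m(t) = t + 3 = 3 + t)
-3173 - m(-13) = -3173 - (3 - 13) = -3173 - 1*(-10) = -3173 + 10 = -3163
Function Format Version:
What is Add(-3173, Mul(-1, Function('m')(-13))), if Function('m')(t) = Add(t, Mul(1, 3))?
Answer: -3163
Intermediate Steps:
Function('m')(t) = Add(3, t) (Function('m')(t) = Add(t, 3) = Add(3, t))
Add(-3173, Mul(-1, Function('m')(-13))) = Add(-3173, Mul(-1, Add(3, -13))) = Add(-3173, Mul(-1, -10)) = Add(-3173, 10) = -3163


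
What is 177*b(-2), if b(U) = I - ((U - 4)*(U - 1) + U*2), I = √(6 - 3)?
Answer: -2478 + 177*√3 ≈ -2171.4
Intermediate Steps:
I = √3 ≈ 1.7320
b(U) = √3 - 2*U - (-1 + U)*(-4 + U) (b(U) = √3 - ((U - 4)*(U - 1) + U*2) = √3 - ((-4 + U)*(-1 + U) + 2*U) = √3 - ((-1 + U)*(-4 + U) + 2*U) = √3 - (2*U + (-1 + U)*(-4 + U)) = √3 + (-2*U - (-1 + U)*(-4 + U)) = √3 - 2*U - (-1 + U)*(-4 + U))
177*b(-2) = 177*(-4 + √3 - 1*(-2)² + 3*(-2)) = 177*(-4 + √3 - 1*4 - 6) = 177*(-4 + √3 - 4 - 6) = 177*(-14 + √3) = -2478 + 177*√3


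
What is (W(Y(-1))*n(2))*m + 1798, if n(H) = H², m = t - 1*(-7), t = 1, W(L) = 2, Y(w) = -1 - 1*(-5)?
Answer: 1862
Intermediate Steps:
Y(w) = 4 (Y(w) = -1 + 5 = 4)
m = 8 (m = 1 - 1*(-7) = 1 + 7 = 8)
(W(Y(-1))*n(2))*m + 1798 = (2*2²)*8 + 1798 = (2*4)*8 + 1798 = 8*8 + 1798 = 64 + 1798 = 1862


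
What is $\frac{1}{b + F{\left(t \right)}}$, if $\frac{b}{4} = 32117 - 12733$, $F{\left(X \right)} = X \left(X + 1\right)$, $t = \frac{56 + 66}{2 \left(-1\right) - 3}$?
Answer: $\frac{25}{1952674} \approx 1.2803 \cdot 10^{-5}$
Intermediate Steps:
$t = - \frac{122}{5}$ ($t = \frac{122}{-2 - 3} = \frac{122}{-5} = 122 \left(- \frac{1}{5}\right) = - \frac{122}{5} \approx -24.4$)
$F{\left(X \right)} = X \left(1 + X\right)$
$b = 77536$ ($b = 4 \left(32117 - 12733\right) = 4 \cdot 19384 = 77536$)
$\frac{1}{b + F{\left(t \right)}} = \frac{1}{77536 - \frac{122 \left(1 - \frac{122}{5}\right)}{5}} = \frac{1}{77536 - - \frac{14274}{25}} = \frac{1}{77536 + \frac{14274}{25}} = \frac{1}{\frac{1952674}{25}} = \frac{25}{1952674}$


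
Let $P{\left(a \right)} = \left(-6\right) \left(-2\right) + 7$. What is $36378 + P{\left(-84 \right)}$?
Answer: $36397$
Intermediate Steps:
$P{\left(a \right)} = 19$ ($P{\left(a \right)} = 12 + 7 = 19$)
$36378 + P{\left(-84 \right)} = 36378 + 19 = 36397$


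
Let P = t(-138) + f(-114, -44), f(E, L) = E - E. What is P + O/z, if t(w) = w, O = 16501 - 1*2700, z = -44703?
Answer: -6182815/44703 ≈ -138.31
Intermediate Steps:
O = 13801 (O = 16501 - 2700 = 13801)
f(E, L) = 0
P = -138 (P = -138 + 0 = -138)
P + O/z = -138 + 13801/(-44703) = -138 + 13801*(-1/44703) = -138 - 13801/44703 = -6182815/44703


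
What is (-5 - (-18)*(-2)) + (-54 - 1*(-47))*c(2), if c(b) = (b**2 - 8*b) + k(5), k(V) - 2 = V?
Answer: -6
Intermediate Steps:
k(V) = 2 + V
c(b) = 7 + b**2 - 8*b (c(b) = (b**2 - 8*b) + (2 + 5) = (b**2 - 8*b) + 7 = 7 + b**2 - 8*b)
(-5 - (-18)*(-2)) + (-54 - 1*(-47))*c(2) = (-5 - (-18)*(-2)) + (-54 - 1*(-47))*(7 + 2**2 - 8*2) = (-5 - 9*4) + (-54 + 47)*(7 + 4 - 16) = (-5 - 36) - 7*(-5) = -41 + 35 = -6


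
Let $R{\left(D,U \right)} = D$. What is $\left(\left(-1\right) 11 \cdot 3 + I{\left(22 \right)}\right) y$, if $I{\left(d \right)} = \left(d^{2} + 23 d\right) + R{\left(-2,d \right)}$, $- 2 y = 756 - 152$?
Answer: $-288410$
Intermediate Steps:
$y = -302$ ($y = - \frac{756 - 152}{2} = \left(- \frac{1}{2}\right) 604 = -302$)
$I{\left(d \right)} = -2 + d^{2} + 23 d$ ($I{\left(d \right)} = \left(d^{2} + 23 d\right) - 2 = -2 + d^{2} + 23 d$)
$\left(\left(-1\right) 11 \cdot 3 + I{\left(22 \right)}\right) y = \left(\left(-1\right) 11 \cdot 3 + \left(-2 + 22^{2} + 23 \cdot 22\right)\right) \left(-302\right) = \left(\left(-11\right) 3 + \left(-2 + 484 + 506\right)\right) \left(-302\right) = \left(-33 + 988\right) \left(-302\right) = 955 \left(-302\right) = -288410$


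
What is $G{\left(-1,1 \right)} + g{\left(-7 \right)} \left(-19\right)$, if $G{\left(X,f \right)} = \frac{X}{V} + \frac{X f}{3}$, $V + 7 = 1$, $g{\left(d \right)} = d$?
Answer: $\frac{797}{6} \approx 132.83$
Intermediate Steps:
$V = -6$ ($V = -7 + 1 = -6$)
$G{\left(X,f \right)} = - \frac{X}{6} + \frac{X f}{3}$ ($G{\left(X,f \right)} = \frac{X}{-6} + \frac{X f}{3} = X \left(- \frac{1}{6}\right) + X f \frac{1}{3} = - \frac{X}{6} + \frac{X f}{3}$)
$G{\left(-1,1 \right)} + g{\left(-7 \right)} \left(-19\right) = \frac{1}{6} \left(-1\right) \left(-1 + 2 \cdot 1\right) - -133 = \frac{1}{6} \left(-1\right) \left(-1 + 2\right) + 133 = \frac{1}{6} \left(-1\right) 1 + 133 = - \frac{1}{6} + 133 = \frac{797}{6}$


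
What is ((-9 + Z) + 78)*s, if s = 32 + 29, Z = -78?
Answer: -549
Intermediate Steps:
s = 61
((-9 + Z) + 78)*s = ((-9 - 78) + 78)*61 = (-87 + 78)*61 = -9*61 = -549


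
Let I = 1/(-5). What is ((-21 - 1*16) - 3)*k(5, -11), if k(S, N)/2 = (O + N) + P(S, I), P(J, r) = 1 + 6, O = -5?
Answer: 720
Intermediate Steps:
I = -⅕ (I = 1*(-⅕) = -⅕ ≈ -0.20000)
P(J, r) = 7
k(S, N) = 4 + 2*N (k(S, N) = 2*((-5 + N) + 7) = 2*(2 + N) = 4 + 2*N)
((-21 - 1*16) - 3)*k(5, -11) = ((-21 - 1*16) - 3)*(4 + 2*(-11)) = ((-21 - 16) - 3)*(4 - 22) = (-37 - 3)*(-18) = -40*(-18) = 720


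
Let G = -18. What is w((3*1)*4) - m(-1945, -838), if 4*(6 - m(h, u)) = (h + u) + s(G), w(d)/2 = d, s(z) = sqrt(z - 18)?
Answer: -2711/4 + 3*I/2 ≈ -677.75 + 1.5*I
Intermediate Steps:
s(z) = sqrt(-18 + z)
w(d) = 2*d
m(h, u) = 6 - 3*I/2 - h/4 - u/4 (m(h, u) = 6 - ((h + u) + sqrt(-18 - 18))/4 = 6 - ((h + u) + sqrt(-36))/4 = 6 - ((h + u) + 6*I)/4 = 6 - (h + u + 6*I)/4 = 6 + (-3*I/2 - h/4 - u/4) = 6 - 3*I/2 - h/4 - u/4)
w((3*1)*4) - m(-1945, -838) = 2*((3*1)*4) - (6 - 3*I/2 - 1/4*(-1945) - 1/4*(-838)) = 2*(3*4) - (6 - 3*I/2 + 1945/4 + 419/2) = 2*12 - (2807/4 - 3*I/2) = 24 + (-2807/4 + 3*I/2) = -2711/4 + 3*I/2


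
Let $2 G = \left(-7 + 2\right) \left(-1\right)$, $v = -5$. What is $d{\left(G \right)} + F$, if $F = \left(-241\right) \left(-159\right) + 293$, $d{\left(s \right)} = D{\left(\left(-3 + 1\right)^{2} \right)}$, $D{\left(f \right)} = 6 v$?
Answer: $38582$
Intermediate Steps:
$G = \frac{5}{2}$ ($G = \frac{\left(-7 + 2\right) \left(-1\right)}{2} = \frac{\left(-5\right) \left(-1\right)}{2} = \frac{1}{2} \cdot 5 = \frac{5}{2} \approx 2.5$)
$D{\left(f \right)} = -30$ ($D{\left(f \right)} = 6 \left(-5\right) = -30$)
$d{\left(s \right)} = -30$
$F = 38612$ ($F = 38319 + 293 = 38612$)
$d{\left(G \right)} + F = -30 + 38612 = 38582$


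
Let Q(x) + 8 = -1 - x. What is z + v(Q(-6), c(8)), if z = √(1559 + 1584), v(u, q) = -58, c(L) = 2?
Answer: -58 + √3143 ≈ -1.9375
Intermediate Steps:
Q(x) = -9 - x (Q(x) = -8 + (-1 - x) = -9 - x)
z = √3143 ≈ 56.062
z + v(Q(-6), c(8)) = √3143 - 58 = -58 + √3143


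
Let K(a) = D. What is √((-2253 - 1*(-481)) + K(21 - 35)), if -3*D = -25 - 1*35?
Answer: 2*I*√438 ≈ 41.857*I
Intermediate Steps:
D = 20 (D = -(-25 - 1*35)/3 = -(-25 - 35)/3 = -⅓*(-60) = 20)
K(a) = 20
√((-2253 - 1*(-481)) + K(21 - 35)) = √((-2253 - 1*(-481)) + 20) = √((-2253 + 481) + 20) = √(-1772 + 20) = √(-1752) = 2*I*√438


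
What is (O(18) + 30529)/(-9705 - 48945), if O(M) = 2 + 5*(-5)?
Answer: -15253/29325 ≈ -0.52014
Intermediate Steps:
O(M) = -23 (O(M) = 2 - 25 = -23)
(O(18) + 30529)/(-9705 - 48945) = (-23 + 30529)/(-9705 - 48945) = 30506/(-58650) = 30506*(-1/58650) = -15253/29325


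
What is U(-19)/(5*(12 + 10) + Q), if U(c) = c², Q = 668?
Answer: 361/778 ≈ 0.46401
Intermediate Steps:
U(-19)/(5*(12 + 10) + Q) = (-19)²/(5*(12 + 10) + 668) = 361/(5*22 + 668) = 361/(110 + 668) = 361/778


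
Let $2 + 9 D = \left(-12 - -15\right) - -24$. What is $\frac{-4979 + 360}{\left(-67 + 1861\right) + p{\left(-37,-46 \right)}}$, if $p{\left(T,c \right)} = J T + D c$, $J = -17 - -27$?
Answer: $- \frac{41571}{11666} \approx -3.5634$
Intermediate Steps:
$D = \frac{25}{9}$ ($D = - \frac{2}{9} + \frac{\left(-12 - -15\right) - -24}{9} = - \frac{2}{9} + \frac{\left(-12 + 15\right) + 24}{9} = - \frac{2}{9} + \frac{3 + 24}{9} = - \frac{2}{9} + \frac{1}{9} \cdot 27 = - \frac{2}{9} + 3 = \frac{25}{9} \approx 2.7778$)
$J = 10$ ($J = -17 + 27 = 10$)
$p{\left(T,c \right)} = 10 T + \frac{25 c}{9}$
$\frac{-4979 + 360}{\left(-67 + 1861\right) + p{\left(-37,-46 \right)}} = \frac{-4979 + 360}{\left(-67 + 1861\right) + \left(10 \left(-37\right) + \frac{25}{9} \left(-46\right)\right)} = - \frac{4619}{1794 - \frac{4480}{9}} = - \frac{4619}{\frac{11666}{9}} = \left(-4619\right) \frac{9}{11666} = - \frac{41571}{11666}$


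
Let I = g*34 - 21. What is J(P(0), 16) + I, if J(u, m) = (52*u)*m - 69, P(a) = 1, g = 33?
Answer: 1864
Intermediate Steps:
J(u, m) = -69 + 52*m*u (J(u, m) = 52*m*u - 69 = -69 + 52*m*u)
I = 1101 (I = 33*34 - 21 = 1122 - 21 = 1101)
J(P(0), 16) + I = (-69 + 52*16*1) + 1101 = (-69 + 832) + 1101 = 763 + 1101 = 1864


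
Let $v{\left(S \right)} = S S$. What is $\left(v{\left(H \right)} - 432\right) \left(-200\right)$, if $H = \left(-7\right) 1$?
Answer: $76600$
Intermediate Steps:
$H = -7$
$v{\left(S \right)} = S^{2}$
$\left(v{\left(H \right)} - 432\right) \left(-200\right) = \left(\left(-7\right)^{2} - 432\right) \left(-200\right) = \left(49 - 432\right) \left(-200\right) = \left(-383\right) \left(-200\right) = 76600$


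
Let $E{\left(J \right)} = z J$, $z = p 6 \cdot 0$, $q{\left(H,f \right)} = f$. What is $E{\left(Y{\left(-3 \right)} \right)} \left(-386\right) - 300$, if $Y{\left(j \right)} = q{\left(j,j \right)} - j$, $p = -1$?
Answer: $-300$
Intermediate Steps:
$z = 0$ ($z = \left(-1\right) 6 \cdot 0 = \left(-6\right) 0 = 0$)
$Y{\left(j \right)} = 0$ ($Y{\left(j \right)} = j - j = 0$)
$E{\left(J \right)} = 0$ ($E{\left(J \right)} = 0 J = 0$)
$E{\left(Y{\left(-3 \right)} \right)} \left(-386\right) - 300 = 0 \left(-386\right) - 300 = 0 - 300 = -300$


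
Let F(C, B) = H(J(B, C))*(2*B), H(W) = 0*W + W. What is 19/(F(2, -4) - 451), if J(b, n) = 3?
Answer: -1/25 ≈ -0.040000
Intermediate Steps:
H(W) = W (H(W) = 0 + W = W)
F(C, B) = 6*B (F(C, B) = 3*(2*B) = 6*B)
19/(F(2, -4) - 451) = 19/(6*(-4) - 451) = 19/(-24 - 451) = 19/(-475) = -1/475*19 = -1/25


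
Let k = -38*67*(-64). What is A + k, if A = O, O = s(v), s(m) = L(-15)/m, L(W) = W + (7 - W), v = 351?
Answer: 57193351/351 ≈ 1.6294e+5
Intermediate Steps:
L(W) = 7
k = 162944 (k = -2546*(-64) = 162944)
s(m) = 7/m
O = 7/351 ≈ 0.019943
A = 7/351 ≈ 0.019943
A + k = 7/351 + 162944 = 57193351/351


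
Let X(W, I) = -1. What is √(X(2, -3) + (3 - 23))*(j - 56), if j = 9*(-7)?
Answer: -119*I*√21 ≈ -545.33*I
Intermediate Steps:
j = -63
√(X(2, -3) + (3 - 23))*(j - 56) = √(-1 + (3 - 23))*(-63 - 56) = √(-1 - 20)*(-119) = √(-21)*(-119) = (I*√21)*(-119) = -119*I*√21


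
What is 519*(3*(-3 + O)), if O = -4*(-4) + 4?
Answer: 26469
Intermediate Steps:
O = 20 (O = 16 + 4 = 20)
519*(3*(-3 + O)) = 519*(3*(-3 + 20)) = 519*(3*17) = 519*51 = 26469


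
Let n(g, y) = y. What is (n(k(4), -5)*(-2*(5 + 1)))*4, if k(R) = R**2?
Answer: 240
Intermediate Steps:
(n(k(4), -5)*(-2*(5 + 1)))*4 = -(-10)*(5 + 1)*4 = -(-10)*6*4 = -5*(-12)*4 = 60*4 = 240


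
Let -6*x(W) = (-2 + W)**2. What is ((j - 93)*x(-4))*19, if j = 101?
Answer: -912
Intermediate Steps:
x(W) = -(-2 + W)**2/6
((j - 93)*x(-4))*19 = ((101 - 93)*(-(-2 - 4)**2/6))*19 = (8*(-1/6*(-6)**2))*19 = (8*(-1/6*36))*19 = (8*(-6))*19 = -48*19 = -912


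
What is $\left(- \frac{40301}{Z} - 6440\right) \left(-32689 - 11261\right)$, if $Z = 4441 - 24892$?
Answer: $\frac{1928879636350}{6817} \approx 2.8295 \cdot 10^{8}$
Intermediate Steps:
$Z = -20451$ ($Z = 4441 - 24892 = -20451$)
$\left(- \frac{40301}{Z} - 6440\right) \left(-32689 - 11261\right) = \left(- \frac{40301}{-20451} - 6440\right) \left(-32689 - 11261\right) = \left(\left(-40301\right) \left(- \frac{1}{20451}\right) - 6440\right) \left(-43950\right) = \left(\frac{40301}{20451} - 6440\right) \left(-43950\right) = \left(- \frac{131664139}{20451}\right) \left(-43950\right) = \frac{1928879636350}{6817}$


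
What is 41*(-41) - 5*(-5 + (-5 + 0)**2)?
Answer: -1781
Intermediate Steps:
41*(-41) - 5*(-5 + (-5 + 0)**2) = -1681 - 5*(-5 + (-5)**2) = -1681 - 5*(-5 + 25) = -1681 - 5*20 = -1681 - 100 = -1781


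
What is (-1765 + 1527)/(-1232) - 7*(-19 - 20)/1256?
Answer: 709/1727 ≈ 0.41054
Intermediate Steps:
(-1765 + 1527)/(-1232) - 7*(-19 - 20)/1256 = -238*(-1/1232) - 7*(-39)*(1/1256) = 17/88 + 273*(1/1256) = 17/88 + 273/1256 = 709/1727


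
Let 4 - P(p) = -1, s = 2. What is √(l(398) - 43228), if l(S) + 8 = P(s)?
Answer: I*√43231 ≈ 207.92*I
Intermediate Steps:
P(p) = 5 (P(p) = 4 - 1*(-1) = 4 + 1 = 5)
l(S) = -3 (l(S) = -8 + 5 = -3)
√(l(398) - 43228) = √(-3 - 43228) = √(-43231) = I*√43231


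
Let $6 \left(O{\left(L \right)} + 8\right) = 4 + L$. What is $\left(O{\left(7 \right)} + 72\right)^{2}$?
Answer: $\frac{156025}{36} \approx 4334.0$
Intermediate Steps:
$O{\left(L \right)} = - \frac{22}{3} + \frac{L}{6}$ ($O{\left(L \right)} = -8 + \frac{4 + L}{6} = -8 + \left(\frac{2}{3} + \frac{L}{6}\right) = - \frac{22}{3} + \frac{L}{6}$)
$\left(O{\left(7 \right)} + 72\right)^{2} = \left(\left(- \frac{22}{3} + \frac{1}{6} \cdot 7\right) + 72\right)^{2} = \left(\left(- \frac{22}{3} + \frac{7}{6}\right) + 72\right)^{2} = \left(- \frac{37}{6} + 72\right)^{2} = \left(\frac{395}{6}\right)^{2} = \frac{156025}{36}$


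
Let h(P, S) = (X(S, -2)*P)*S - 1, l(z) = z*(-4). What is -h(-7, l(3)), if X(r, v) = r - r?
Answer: 1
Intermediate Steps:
X(r, v) = 0
l(z) = -4*z
h(P, S) = -1 (h(P, S) = (0*P)*S - 1 = 0*S - 1 = 0 - 1 = -1)
-h(-7, l(3)) = -1*(-1) = 1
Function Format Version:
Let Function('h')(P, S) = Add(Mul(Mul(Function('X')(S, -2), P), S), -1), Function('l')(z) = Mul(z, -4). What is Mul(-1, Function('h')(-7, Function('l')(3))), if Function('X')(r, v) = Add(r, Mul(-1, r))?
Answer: 1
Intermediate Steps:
Function('X')(r, v) = 0
Function('l')(z) = Mul(-4, z)
Function('h')(P, S) = -1 (Function('h')(P, S) = Add(Mul(Mul(0, P), S), -1) = Add(Mul(0, S), -1) = Add(0, -1) = -1)
Mul(-1, Function('h')(-7, Function('l')(3))) = Mul(-1, -1) = 1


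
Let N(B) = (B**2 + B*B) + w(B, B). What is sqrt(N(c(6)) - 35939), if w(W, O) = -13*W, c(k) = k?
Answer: I*sqrt(35945) ≈ 189.59*I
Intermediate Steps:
N(B) = -13*B + 2*B**2 (N(B) = (B**2 + B*B) - 13*B = (B**2 + B**2) - 13*B = 2*B**2 - 13*B = -13*B + 2*B**2)
sqrt(N(c(6)) - 35939) = sqrt(6*(-13 + 2*6) - 35939) = sqrt(6*(-13 + 12) - 35939) = sqrt(6*(-1) - 35939) = sqrt(-6 - 35939) = sqrt(-35945) = I*sqrt(35945)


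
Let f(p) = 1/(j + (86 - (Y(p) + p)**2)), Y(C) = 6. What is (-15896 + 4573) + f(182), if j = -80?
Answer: -400132175/35338 ≈ -11323.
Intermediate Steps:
f(p) = 1/(6 - (6 + p)**2) (f(p) = 1/(-80 + (86 - (6 + p)**2)) = 1/(6 - (6 + p)**2))
(-15896 + 4573) + f(182) = (-15896 + 4573) - 1/(-6 + (6 + 182)**2) = -11323 - 1/(-6 + 188**2) = -11323 - 1/(-6 + 35344) = -11323 - 1/35338 = -400132175/35338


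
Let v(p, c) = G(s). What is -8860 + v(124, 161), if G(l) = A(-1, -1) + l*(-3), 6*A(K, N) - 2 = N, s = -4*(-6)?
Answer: -53591/6 ≈ -8931.8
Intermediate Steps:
s = 24
A(K, N) = 1/3 + N/6
G(l) = 1/6 - 3*l (G(l) = (1/3 + (1/6)*(-1)) + l*(-3) = (1/3 - 1/6) - 3*l = 1/6 - 3*l)
v(p, c) = -431/6 (v(p, c) = 1/6 - 3*24 = 1/6 - 72 = -431/6)
-8860 + v(124, 161) = -8860 - 431/6 = -53591/6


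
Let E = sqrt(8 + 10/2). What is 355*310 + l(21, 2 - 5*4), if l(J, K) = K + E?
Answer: 110032 + sqrt(13) ≈ 1.1004e+5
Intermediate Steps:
E = sqrt(13) (E = sqrt(8 + 10*(1/2)) = sqrt(8 + 5) = sqrt(13) ≈ 3.6056)
l(J, K) = K + sqrt(13)
355*310 + l(21, 2 - 5*4) = 355*310 + ((2 - 5*4) + sqrt(13)) = 110050 + ((2 - 20) + sqrt(13)) = 110050 + (-18 + sqrt(13)) = 110032 + sqrt(13)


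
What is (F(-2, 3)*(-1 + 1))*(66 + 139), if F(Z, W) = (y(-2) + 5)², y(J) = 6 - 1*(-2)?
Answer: 0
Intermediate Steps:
y(J) = 8 (y(J) = 6 + 2 = 8)
F(Z, W) = 169 (F(Z, W) = (8 + 5)² = 13² = 169)
(F(-2, 3)*(-1 + 1))*(66 + 139) = (169*(-1 + 1))*(66 + 139) = (169*0)*205 = 0*205 = 0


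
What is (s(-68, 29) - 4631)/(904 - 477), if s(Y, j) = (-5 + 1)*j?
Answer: -4747/427 ≈ -11.117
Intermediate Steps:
s(Y, j) = -4*j
(s(-68, 29) - 4631)/(904 - 477) = (-4*29 - 4631)/(904 - 477) = (-116 - 4631)/427 = -4747*1/427 = -4747/427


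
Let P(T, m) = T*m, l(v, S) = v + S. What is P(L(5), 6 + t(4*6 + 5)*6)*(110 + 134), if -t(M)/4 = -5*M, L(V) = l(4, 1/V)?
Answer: 17862264/5 ≈ 3.5725e+6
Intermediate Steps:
l(v, S) = S + v
L(V) = 4 + 1/V (L(V) = 1/V + 4 = 4 + 1/V)
t(M) = 20*M (t(M) = -(-20)*M = 20*M)
P(L(5), 6 + t(4*6 + 5)*6)*(110 + 134) = ((4 + 1/5)*(6 + (20*(4*6 + 5))*6))*(110 + 134) = ((4 + ⅕)*(6 + (20*(24 + 5))*6))*244 = (21*(6 + (20*29)*6)/5)*244 = (21*(6 + 580*6)/5)*244 = (21*(6 + 3480)/5)*244 = ((21/5)*3486)*244 = (73206/5)*244 = 17862264/5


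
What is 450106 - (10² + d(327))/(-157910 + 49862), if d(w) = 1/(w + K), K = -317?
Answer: 486330531881/1080480 ≈ 4.5011e+5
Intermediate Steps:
d(w) = 1/(-317 + w) (d(w) = 1/(w - 317) = 1/(-317 + w))
450106 - (10² + d(327))/(-157910 + 49862) = 450106 - (10² + 1/(-317 + 327))/(-157910 + 49862) = 450106 - (100 + 1/10)/(-108048) = 450106 - (100 + ⅒)*(-1)/108048 = 450106 - 1001*(-1)/(10*108048) = 450106 - 1*(-1001/1080480) = 450106 + 1001/1080480 = 486330531881/1080480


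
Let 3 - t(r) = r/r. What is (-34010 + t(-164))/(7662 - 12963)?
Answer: 11336/1767 ≈ 6.4154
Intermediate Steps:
t(r) = 2 (t(r) = 3 - r/r = 3 - 1*1 = 3 - 1 = 2)
(-34010 + t(-164))/(7662 - 12963) = (-34010 + 2)/(7662 - 12963) = -34008/(-5301) = -34008*(-1/5301) = 11336/1767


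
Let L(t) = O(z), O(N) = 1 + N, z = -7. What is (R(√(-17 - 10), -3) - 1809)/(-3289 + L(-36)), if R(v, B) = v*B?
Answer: 1809/3295 + 9*I*√3/3295 ≈ 0.54901 + 0.0047309*I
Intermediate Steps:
R(v, B) = B*v
L(t) = -6 (L(t) = 1 - 7 = -6)
(R(√(-17 - 10), -3) - 1809)/(-3289 + L(-36)) = (-3*√(-17 - 10) - 1809)/(-3289 - 6) = (-9*I*√3 - 1809)/(-3295) = (-9*I*√3 - 1809)*(-1/3295) = (-1809 - 9*I*√3)*(-1/3295) = 1809/3295 + 9*I*√3/3295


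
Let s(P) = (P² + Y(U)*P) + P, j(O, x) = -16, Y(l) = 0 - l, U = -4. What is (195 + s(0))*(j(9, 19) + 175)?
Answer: 31005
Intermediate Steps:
Y(l) = -l
s(P) = P² + 5*P (s(P) = (P² + (-1*(-4))*P) + P = (P² + 4*P) + P = P² + 5*P)
(195 + s(0))*(j(9, 19) + 175) = (195 + 0*(5 + 0))*(-16 + 175) = (195 + 0*5)*159 = (195 + 0)*159 = 195*159 = 31005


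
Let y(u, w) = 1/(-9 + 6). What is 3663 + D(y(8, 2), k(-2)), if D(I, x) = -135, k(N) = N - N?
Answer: 3528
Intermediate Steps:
k(N) = 0
y(u, w) = -⅓ (y(u, w) = 1/(-3) = -⅓)
3663 + D(y(8, 2), k(-2)) = 3663 - 135 = 3528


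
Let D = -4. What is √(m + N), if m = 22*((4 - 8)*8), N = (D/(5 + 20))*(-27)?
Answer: 2*I*√4373/5 ≈ 26.451*I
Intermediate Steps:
N = 108/25 (N = (-4/(5 + 20))*(-27) = (-4/25)*(-27) = ((1/25)*(-4))*(-27) = -4/25*(-27) = 108/25 ≈ 4.3200)
m = -704 (m = 22*(-4*8) = 22*(-32) = -704)
√(m + N) = √(-704 + 108/25) = √(-17492/25) = 2*I*√4373/5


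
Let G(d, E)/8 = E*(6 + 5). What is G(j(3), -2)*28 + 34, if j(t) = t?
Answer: -4894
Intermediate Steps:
G(d, E) = 88*E (G(d, E) = 8*(E*(6 + 5)) = 8*(E*11) = 8*(11*E) = 88*E)
G(j(3), -2)*28 + 34 = (88*(-2))*28 + 34 = -176*28 + 34 = -4928 + 34 = -4894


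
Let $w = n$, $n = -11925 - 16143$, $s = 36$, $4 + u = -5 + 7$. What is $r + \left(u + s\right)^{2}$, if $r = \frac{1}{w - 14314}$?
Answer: $\frac{48993591}{42382} \approx 1156.0$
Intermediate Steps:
$u = -2$ ($u = -4 + \left(-5 + 7\right) = -4 + 2 = -2$)
$n = -28068$ ($n = -11925 - 16143 = -28068$)
$w = -28068$
$r = - \frac{1}{42382}$ ($r = \frac{1}{-28068 - 14314} = \frac{1}{-42382} = - \frac{1}{42382} \approx -2.3595 \cdot 10^{-5}$)
$r + \left(u + s\right)^{2} = - \frac{1}{42382} + \left(-2 + 36\right)^{2} = - \frac{1}{42382} + 34^{2} = - \frac{1}{42382} + 1156 = \frac{48993591}{42382}$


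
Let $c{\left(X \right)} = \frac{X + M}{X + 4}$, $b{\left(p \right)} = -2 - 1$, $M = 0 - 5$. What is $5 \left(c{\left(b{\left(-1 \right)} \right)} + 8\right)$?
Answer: $0$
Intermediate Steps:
$M = -5$
$b{\left(p \right)} = -3$ ($b{\left(p \right)} = -2 - 1 = -3$)
$c{\left(X \right)} = \frac{-5 + X}{4 + X}$ ($c{\left(X \right)} = \frac{X - 5}{X + 4} = \frac{-5 + X}{4 + X}$)
$5 \left(c{\left(b{\left(-1 \right)} \right)} + 8\right) = 5 \left(\frac{-5 - 3}{4 - 3} + 8\right) = 5 \left(1^{-1} \left(-8\right) + 8\right) = 5 \left(1 \left(-8\right) + 8\right) = 5 \left(-8 + 8\right) = 5 \cdot 0 = 0$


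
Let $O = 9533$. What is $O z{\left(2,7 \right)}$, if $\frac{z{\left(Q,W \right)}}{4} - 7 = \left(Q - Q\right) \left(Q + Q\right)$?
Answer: $266924$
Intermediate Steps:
$z{\left(Q,W \right)} = 28$ ($z{\left(Q,W \right)} = 28 + 4 \left(Q - Q\right) \left(Q + Q\right) = 28 + 4 \cdot 0 \cdot 2 Q = 28 + 4 \cdot 0 = 28 + 0 = 28$)
$O z{\left(2,7 \right)} = 9533 \cdot 28 = 266924$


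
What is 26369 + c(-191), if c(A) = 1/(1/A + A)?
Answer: 961993667/36482 ≈ 26369.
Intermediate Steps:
c(A) = 1/(A + 1/A)
26369 + c(-191) = 26369 - 191/(1 + (-191)**2) = 26369 - 191/(1 + 36481) = 26369 - 191/36482 = 961993667/36482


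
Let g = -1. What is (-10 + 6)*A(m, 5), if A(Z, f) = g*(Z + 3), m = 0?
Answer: 12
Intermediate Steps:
A(Z, f) = -3 - Z (A(Z, f) = -(Z + 3) = -(3 + Z) = -3 - Z)
(-10 + 6)*A(m, 5) = (-10 + 6)*(-3 - 1*0) = -4*(-3 + 0) = -4*(-3) = 12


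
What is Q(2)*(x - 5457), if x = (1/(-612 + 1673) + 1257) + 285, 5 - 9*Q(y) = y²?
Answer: -4153814/9549 ≈ -435.00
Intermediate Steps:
Q(y) = 5/9 - y²/9
x = 1636063/1061 (x = (1/1061 + 1257) + 285 = 1333678/1061 + 285 = 1636063/1061 ≈ 1542.0)
Q(2)*(x - 5457) = (5/9 - ⅑*2²)*(1636063/1061 - 5457) = (5/9 - ⅑*4)*(-4153814/1061) = (5/9 - 4/9)*(-4153814/1061) = (⅑)*(-4153814/1061) = -4153814/9549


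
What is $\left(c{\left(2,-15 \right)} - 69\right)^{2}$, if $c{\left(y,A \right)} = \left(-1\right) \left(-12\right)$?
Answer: $3249$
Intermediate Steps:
$c{\left(y,A \right)} = 12$
$\left(c{\left(2,-15 \right)} - 69\right)^{2} = \left(12 - 69\right)^{2} = \left(-57\right)^{2} = 3249$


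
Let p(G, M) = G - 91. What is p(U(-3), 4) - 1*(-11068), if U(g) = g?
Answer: 10974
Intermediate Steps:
p(G, M) = -91 + G
p(U(-3), 4) - 1*(-11068) = (-91 - 3) - 1*(-11068) = -94 + 11068 = 10974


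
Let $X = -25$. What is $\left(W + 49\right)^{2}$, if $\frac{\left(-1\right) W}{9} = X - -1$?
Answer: $70225$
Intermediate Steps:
$W = 216$ ($W = - 9 \left(-25 - -1\right) = - 9 \left(-25 + 1\right) = \left(-9\right) \left(-24\right) = 216$)
$\left(W + 49\right)^{2} = \left(216 + 49\right)^{2} = 265^{2} = 70225$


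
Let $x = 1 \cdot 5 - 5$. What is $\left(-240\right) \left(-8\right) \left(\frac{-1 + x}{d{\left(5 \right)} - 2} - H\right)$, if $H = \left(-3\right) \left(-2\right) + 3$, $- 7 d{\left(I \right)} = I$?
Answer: $- \frac{314880}{19} \approx -16573.0$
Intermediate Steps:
$d{\left(I \right)} = - \frac{I}{7}$
$x = 0$ ($x = 5 - 5 = 0$)
$H = 9$ ($H = 6 + 3 = 9$)
$\left(-240\right) \left(-8\right) \left(\frac{-1 + x}{d{\left(5 \right)} - 2} - H\right) = \left(-240\right) \left(-8\right) \left(\frac{-1 + 0}{\left(- \frac{1}{7}\right) 5 - 2} - 9\right) = 1920 \left(- \frac{1}{- \frac{5}{7} - 2} - 9\right) = 1920 \left(- \frac{1}{- \frac{19}{7}} - 9\right) = 1920 \left(\left(-1\right) \left(- \frac{7}{19}\right) - 9\right) = 1920 \left(\frac{7}{19} - 9\right) = 1920 \left(- \frac{164}{19}\right) = - \frac{314880}{19}$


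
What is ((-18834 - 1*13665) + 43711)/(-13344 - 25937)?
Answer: -11212/39281 ≈ -0.28543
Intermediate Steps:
((-18834 - 1*13665) + 43711)/(-13344 - 25937) = ((-18834 - 13665) + 43711)/(-39281) = (-32499 + 43711)*(-1/39281) = 11212*(-1/39281) = -11212/39281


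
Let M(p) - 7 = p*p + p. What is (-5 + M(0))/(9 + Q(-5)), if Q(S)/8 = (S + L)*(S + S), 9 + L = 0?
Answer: 2/1129 ≈ 0.0017715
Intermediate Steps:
L = -9 (L = -9 + 0 = -9)
Q(S) = 16*S*(-9 + S) (Q(S) = 8*((S - 9)*(S + S)) = 8*((-9 + S)*(2*S)) = 8*(2*S*(-9 + S)) = 16*S*(-9 + S))
M(p) = 7 + p + p**2 (M(p) = 7 + (p*p + p) = 7 + (p**2 + p) = 7 + (p + p**2) = 7 + p + p**2)
(-5 + M(0))/(9 + Q(-5)) = (-5 + (7 + 0 + 0**2))/(9 + 16*(-5)*(-9 - 5)) = (-5 + (7 + 0 + 0))/(9 + 16*(-5)*(-14)) = (-5 + 7)/(9 + 1120) = 2/1129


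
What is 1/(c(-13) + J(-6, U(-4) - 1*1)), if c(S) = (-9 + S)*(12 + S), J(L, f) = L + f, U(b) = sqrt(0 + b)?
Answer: 15/229 - 2*I/229 ≈ 0.065502 - 0.0087336*I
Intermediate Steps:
U(b) = sqrt(b)
1/(c(-13) + J(-6, U(-4) - 1*1)) = 1/((-108 + (-13)**2 + 3*(-13)) + (-6 + (sqrt(-4) - 1*1))) = 1/((-108 + 169 - 39) + (-6 + (2*I - 1))) = 1/(22 + (-6 + (-1 + 2*I))) = 1/(22 + (-7 + 2*I)) = 1/(15 + 2*I) = (15 - 2*I)/229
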